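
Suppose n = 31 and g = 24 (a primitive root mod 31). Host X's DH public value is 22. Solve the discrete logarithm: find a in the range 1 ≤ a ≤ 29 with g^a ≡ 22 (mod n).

Try successive powers of 24 modulo 31:
24^1 ≡ 24
24^2 ≡ 18
24^3 ≡ 29
24^4 ≡ 14
24^5 ≡ 26
24^6 ≡ 4
24^7 ≡ 3
24^8 ≡ 10
24^9 ≡ 23
24^10 ≡ 25
24^11 ≡ 11
24^12 ≡ 16
24^13 ≡ 12
24^14 ≡ 9
24^15 ≡ 30
24^16 ≡ 7
24^17 ≡ 13
24^18 ≡ 2
24^19 ≡ 17
24^20 ≡ 5
24^21 ≡ 27
24^22 ≡ 28
24^23 ≡ 21
24^24 ≡ 8
24^25 ≡ 6
24^26 ≡ 20
24^27 ≡ 15
24^28 ≡ 19
24^29 ≡ 22
Found: a = 29.

29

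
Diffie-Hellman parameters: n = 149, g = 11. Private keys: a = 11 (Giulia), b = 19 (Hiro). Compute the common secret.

Hiro sends B = g^b mod n = 11^19 mod 149.
11^1 ≡ 11 (mod 149)
11^2 = (11^1)^2 ≡ 11^2 = 121 ≡ 121 (mod 149)
11^4 = (11^2)^2 ≡ 121^2 = 14641 ≡ 39 (mod 149)
11^8 = (11^4)^2 ≡ 39^2 = 1521 ≡ 31 (mod 149)
11^16 = (11^8)^2 ≡ 31^2 = 961 ≡ 67 (mod 149)
11^19 = 11^16 · 11^2 · 11^1 ≡ 67 · 121 · 11 ≡ 75 (mod 149).
So B = 75. Giulia then computes K = B^a mod n = 75^11 mod 149.
75^1 ≡ 75 (mod 149)
75^2 = (75^1)^2 ≡ 75^2 = 5625 ≡ 112 (mod 149)
75^4 = (75^2)^2 ≡ 112^2 = 12544 ≡ 28 (mod 149)
75^8 = (75^4)^2 ≡ 28^2 = 784 ≡ 39 (mod 149)
75^11 = 75^8 · 75^2 · 75^1 ≡ 39 · 112 · 75 ≡ 98 (mod 149).

98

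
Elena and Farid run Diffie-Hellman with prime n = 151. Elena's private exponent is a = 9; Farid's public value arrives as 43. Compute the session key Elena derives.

72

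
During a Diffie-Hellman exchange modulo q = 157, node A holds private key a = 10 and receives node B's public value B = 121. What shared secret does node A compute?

Shared key K = 121^10 mod 157.
121^1 ≡ 121 (mod 157)
121^2 = (121^1)^2 ≡ 121^2 = 14641 ≡ 40 (mod 157)
121^4 = (121^2)^2 ≡ 40^2 = 1600 ≡ 30 (mod 157)
121^8 = (121^4)^2 ≡ 30^2 = 900 ≡ 115 (mod 157)
121^10 = 121^8 · 121^2 ≡ 115 · 40 ≡ 47 (mod 157).

47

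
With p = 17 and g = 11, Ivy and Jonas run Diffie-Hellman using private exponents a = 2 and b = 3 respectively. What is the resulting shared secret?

Jonas sends B = g^b mod p = 11^3 mod 17.
11^1 ≡ 11 (mod 17)
11^2 = (11^1)^2 ≡ 11^2 = 121 ≡ 2 (mod 17)
11^3 = 11^2 · 11^1 ≡ 2 · 11 ≡ 5 (mod 17).
So B = 5. Ivy then computes K = B^a mod p = 5^2 mod 17.
5^1 ≡ 5 (mod 17)
5^2 = (5^1)^2 ≡ 5^2 = 25 ≡ 8 (mod 17)

8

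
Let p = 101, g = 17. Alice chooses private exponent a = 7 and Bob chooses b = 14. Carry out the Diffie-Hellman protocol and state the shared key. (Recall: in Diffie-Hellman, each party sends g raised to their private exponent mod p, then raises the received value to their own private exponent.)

Alice sends A = g^a mod p = 17^7 mod 101.
17^1 ≡ 17 (mod 101)
17^2 = (17^1)^2 ≡ 17^2 = 289 ≡ 87 (mod 101)
17^4 = (17^2)^2 ≡ 87^2 = 7569 ≡ 95 (mod 101)
17^7 = 17^4 · 17^2 · 17^1 ≡ 95 · 87 · 17 ≡ 14 (mod 101).
So A = 14. Bob then computes K = A^b mod p = 14^14 mod 101.
14^1 ≡ 14 (mod 101)
14^2 = (14^1)^2 ≡ 14^2 = 196 ≡ 95 (mod 101)
14^4 = (14^2)^2 ≡ 95^2 = 9025 ≡ 36 (mod 101)
14^8 = (14^4)^2 ≡ 36^2 = 1296 ≡ 84 (mod 101)
14^14 = 14^8 · 14^4 · 14^2 ≡ 84 · 36 · 95 ≡ 36 (mod 101).

36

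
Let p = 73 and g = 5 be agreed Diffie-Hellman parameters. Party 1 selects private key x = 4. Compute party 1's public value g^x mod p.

41

Public value = 5^4 mod 73.
5^1 ≡ 5 (mod 73)
5^2 = (5^1)^2 ≡ 5^2 = 25 ≡ 25 (mod 73)
5^4 = (5^2)^2 ≡ 25^2 = 625 ≡ 41 (mod 73)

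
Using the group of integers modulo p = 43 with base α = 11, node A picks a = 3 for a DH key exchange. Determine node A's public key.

41

Public value = 11^3 mod 43.
11^1 ≡ 11 (mod 43)
11^2 = (11^1)^2 ≡ 11^2 = 121 ≡ 35 (mod 43)
11^3 = 11^2 · 11^1 ≡ 35 · 11 ≡ 41 (mod 43).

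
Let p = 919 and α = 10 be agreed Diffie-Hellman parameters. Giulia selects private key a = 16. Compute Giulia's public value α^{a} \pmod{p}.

680

Public value = 10^{16} \pmod{919}.
10^1 ≡ 10 (mod 919)
10^2 = (10^1)^2 ≡ 10^2 = 100 ≡ 100 (mod 919)
10^4 = (10^2)^2 ≡ 100^2 = 10000 ≡ 810 (mod 919)
10^8 = (10^4)^2 ≡ 810^2 = 656100 ≡ 853 (mod 919)
10^16 = (10^8)^2 ≡ 853^2 = 727609 ≡ 680 (mod 919)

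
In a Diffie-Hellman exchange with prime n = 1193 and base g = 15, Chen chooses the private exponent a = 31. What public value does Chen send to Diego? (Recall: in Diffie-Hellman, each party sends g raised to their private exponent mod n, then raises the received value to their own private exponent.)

Public value = 15^31 (mod 1193).
15^1 ≡ 15 (mod 1193)
15^2 = (15^1)^2 ≡ 15^2 = 225 ≡ 225 (mod 1193)
15^4 = (15^2)^2 ≡ 225^2 = 50625 ≡ 519 (mod 1193)
15^8 = (15^4)^2 ≡ 519^2 = 269361 ≡ 936 (mod 1193)
15^16 = (15^8)^2 ≡ 936^2 = 876096 ≡ 434 (mod 1193)
15^31 = 15^16 · 15^8 · 15^4 · 15^2 · 15^1 ≡ 434 · 936 · 519 · 225 · 15 ≡ 468 (mod 1193).

468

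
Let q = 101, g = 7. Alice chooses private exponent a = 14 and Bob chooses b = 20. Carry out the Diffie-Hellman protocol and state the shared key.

Bob sends B = g^b mod q = 7^20 mod 101.
7^1 ≡ 7 (mod 101)
7^2 = (7^1)^2 ≡ 7^2 = 49 ≡ 49 (mod 101)
7^4 = (7^2)^2 ≡ 49^2 = 2401 ≡ 78 (mod 101)
7^8 = (7^4)^2 ≡ 78^2 = 6084 ≡ 24 (mod 101)
7^16 = (7^8)^2 ≡ 24^2 = 576 ≡ 71 (mod 101)
7^20 = 7^16 · 7^4 ≡ 71 · 78 ≡ 84 (mod 101).
So B = 84. Alice then computes K = B^a mod q = 84^14 mod 101.
84^1 ≡ 84 (mod 101)
84^2 = (84^1)^2 ≡ 84^2 = 7056 ≡ 87 (mod 101)
84^4 = (84^2)^2 ≡ 87^2 = 7569 ≡ 95 (mod 101)
84^8 = (84^4)^2 ≡ 95^2 = 9025 ≡ 36 (mod 101)
84^14 = 84^8 · 84^4 · 84^2 ≡ 36 · 95 · 87 ≡ 95 (mod 101).

95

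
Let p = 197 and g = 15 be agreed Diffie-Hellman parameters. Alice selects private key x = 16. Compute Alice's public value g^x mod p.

59

Public value = 15^16 mod 197.
15^1 ≡ 15 (mod 197)
15^2 = (15^1)^2 ≡ 15^2 = 225 ≡ 28 (mod 197)
15^4 = (15^2)^2 ≡ 28^2 = 784 ≡ 193 (mod 197)
15^8 = (15^4)^2 ≡ 193^2 = 37249 ≡ 16 (mod 197)
15^16 = (15^8)^2 ≡ 16^2 = 256 ≡ 59 (mod 197)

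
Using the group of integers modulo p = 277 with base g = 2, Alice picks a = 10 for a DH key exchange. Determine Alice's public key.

Public value = 2^10 (mod 277).
2^1 ≡ 2 (mod 277)
2^2 = (2^1)^2 ≡ 2^2 = 4 ≡ 4 (mod 277)
2^4 = (2^2)^2 ≡ 4^2 = 16 ≡ 16 (mod 277)
2^8 = (2^4)^2 ≡ 16^2 = 256 ≡ 256 (mod 277)
2^10 = 2^8 · 2^2 ≡ 256 · 4 ≡ 193 (mod 277).

193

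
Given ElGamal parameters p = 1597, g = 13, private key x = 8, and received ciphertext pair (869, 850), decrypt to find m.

1163

Shared mask s = c₁^x mod p = 869^8 mod 1597.
869^1 ≡ 869 (mod 1597)
869^2 = (869^1)^2 ≡ 869^2 = 755161 ≡ 1377 (mod 1597)
869^4 = (869^2)^2 ≡ 1377^2 = 1896129 ≡ 490 (mod 1597)
869^8 = (869^4)^2 ≡ 490^2 = 240100 ≡ 550 (mod 1597)
So s = 550; s⁻¹ ≡ 1356 (mod 1597).
m = c₂ · s⁻¹ mod 1597 = 850 · 1356 mod 1597 = 1163.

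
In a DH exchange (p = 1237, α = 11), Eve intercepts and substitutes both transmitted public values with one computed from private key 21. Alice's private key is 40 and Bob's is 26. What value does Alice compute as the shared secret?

867

Alice receives Eve's public value M = 11^21 mod 1237 instead of the honest one.
11^1 ≡ 11 (mod 1237)
11^2 = (11^1)^2 ≡ 11^2 = 121 ≡ 121 (mod 1237)
11^4 = (11^2)^2 ≡ 121^2 = 14641 ≡ 1034 (mod 1237)
11^8 = (11^4)^2 ≡ 1034^2 = 1069156 ≡ 388 (mod 1237)
11^16 = (11^8)^2 ≡ 388^2 = 150544 ≡ 867 (mod 1237)
11^21 = 11^16 · 11^4 · 11^1 ≡ 867 · 1034 · 11 ≡ 1131 (mod 1237).
So M = 1131. Alice computes K = M^40 mod 1237.
1131^1 ≡ 1131 (mod 1237)
1131^2 = (1131^1)^2 ≡ 1131^2 = 1279161 ≡ 103 (mod 1237)
1131^4 = (1131^2)^2 ≡ 103^2 = 10609 ≡ 713 (mod 1237)
1131^8 = (1131^4)^2 ≡ 713^2 = 508369 ≡ 1199 (mod 1237)
1131^16 = (1131^8)^2 ≡ 1199^2 = 1437601 ≡ 207 (mod 1237)
1131^32 = (1131^16)^2 ≡ 207^2 = 42849 ≡ 791 (mod 1237)
1131^40 = 1131^32 · 1131^8 ≡ 791 · 1199 ≡ 867 (mod 1237).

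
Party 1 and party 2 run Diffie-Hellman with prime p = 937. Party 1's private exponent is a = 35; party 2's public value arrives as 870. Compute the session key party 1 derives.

14

Shared key K = 870^35 mod 937.
870^1 ≡ 870 (mod 937)
870^2 = (870^1)^2 ≡ 870^2 = 756900 ≡ 741 (mod 937)
870^4 = (870^2)^2 ≡ 741^2 = 549081 ≡ 936 (mod 937)
870^8 = (870^4)^2 ≡ 936^2 = 876096 ≡ 1 (mod 937)
870^16 = (870^8)^2 ≡ 1^2 = 1 ≡ 1 (mod 937)
870^32 = (870^16)^2 ≡ 1^2 = 1 ≡ 1 (mod 937)
870^35 = 870^32 · 870^2 · 870^1 ≡ 1 · 741 · 870 ≡ 14 (mod 937).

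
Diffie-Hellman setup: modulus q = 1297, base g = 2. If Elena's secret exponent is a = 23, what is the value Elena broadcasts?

Public value = 2^{23} \pmod{1297}.
2^1 ≡ 2 (mod 1297)
2^2 = (2^1)^2 ≡ 2^2 = 4 ≡ 4 (mod 1297)
2^4 = (2^2)^2 ≡ 4^2 = 16 ≡ 16 (mod 1297)
2^8 = (2^4)^2 ≡ 16^2 = 256 ≡ 256 (mod 1297)
2^16 = (2^8)^2 ≡ 256^2 = 65536 ≡ 686 (mod 1297)
2^23 = 2^16 · 2^4 · 2^2 · 2^1 ≡ 686 · 16 · 4 · 2 ≡ 909 (mod 1297).

909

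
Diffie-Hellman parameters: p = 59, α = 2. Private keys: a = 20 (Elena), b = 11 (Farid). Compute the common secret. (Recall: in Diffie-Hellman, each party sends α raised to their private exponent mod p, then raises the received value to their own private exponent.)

26

Elena sends A = α^a mod p = 2^20 mod 59.
2^1 ≡ 2 (mod 59)
2^2 = (2^1)^2 ≡ 2^2 = 4 ≡ 4 (mod 59)
2^4 = (2^2)^2 ≡ 4^2 = 16 ≡ 16 (mod 59)
2^8 = (2^4)^2 ≡ 16^2 = 256 ≡ 20 (mod 59)
2^16 = (2^8)^2 ≡ 20^2 = 400 ≡ 46 (mod 59)
2^20 = 2^16 · 2^4 ≡ 46 · 16 ≡ 28 (mod 59).
So A = 28. Farid then computes K = A^b mod p = 28^11 mod 59.
28^1 ≡ 28 (mod 59)
28^2 = (28^1)^2 ≡ 28^2 = 784 ≡ 17 (mod 59)
28^4 = (28^2)^2 ≡ 17^2 = 289 ≡ 53 (mod 59)
28^8 = (28^4)^2 ≡ 53^2 = 2809 ≡ 36 (mod 59)
28^11 = 28^8 · 28^2 · 28^1 ≡ 36 · 17 · 28 ≡ 26 (mod 59).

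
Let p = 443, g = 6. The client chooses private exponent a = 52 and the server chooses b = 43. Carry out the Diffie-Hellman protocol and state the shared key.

The client sends A = g^a mod p = 6^52 mod 443.
6^1 ≡ 6 (mod 443)
6^2 = (6^1)^2 ≡ 6^2 = 36 ≡ 36 (mod 443)
6^4 = (6^2)^2 ≡ 36^2 = 1296 ≡ 410 (mod 443)
6^8 = (6^4)^2 ≡ 410^2 = 168100 ≡ 203 (mod 443)
6^16 = (6^8)^2 ≡ 203^2 = 41209 ≡ 10 (mod 443)
6^32 = (6^16)^2 ≡ 10^2 = 100 ≡ 100 (mod 443)
6^52 = 6^32 · 6^16 · 6^4 ≡ 100 · 10 · 410 ≡ 225 (mod 443).
So A = 225. The server then computes K = A^b mod p = 225^43 mod 443.
225^1 ≡ 225 (mod 443)
225^2 = (225^1)^2 ≡ 225^2 = 50625 ≡ 123 (mod 443)
225^4 = (225^2)^2 ≡ 123^2 = 15129 ≡ 67 (mod 443)
225^8 = (225^4)^2 ≡ 67^2 = 4489 ≡ 59 (mod 443)
225^16 = (225^8)^2 ≡ 59^2 = 3481 ≡ 380 (mod 443)
225^32 = (225^16)^2 ≡ 380^2 = 144400 ≡ 425 (mod 443)
225^43 = 225^32 · 225^8 · 225^2 · 225^1 ≡ 425 · 59 · 123 · 225 ≡ 428 (mod 443).

428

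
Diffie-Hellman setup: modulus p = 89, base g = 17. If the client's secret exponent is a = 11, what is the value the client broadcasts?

55

Public value = 17^11 (mod 89).
17^1 ≡ 17 (mod 89)
17^2 = (17^1)^2 ≡ 17^2 = 289 ≡ 22 (mod 89)
17^4 = (17^2)^2 ≡ 22^2 = 484 ≡ 39 (mod 89)
17^8 = (17^4)^2 ≡ 39^2 = 1521 ≡ 8 (mod 89)
17^11 = 17^8 · 17^2 · 17^1 ≡ 8 · 22 · 17 ≡ 55 (mod 89).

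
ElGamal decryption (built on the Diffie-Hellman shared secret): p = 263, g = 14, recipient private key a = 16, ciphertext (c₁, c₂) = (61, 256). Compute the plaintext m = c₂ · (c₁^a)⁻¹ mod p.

Shared mask s = c₁^a mod p = 61^16 mod 263.
61^1 ≡ 61 (mod 263)
61^2 = (61^1)^2 ≡ 61^2 = 3721 ≡ 39 (mod 263)
61^4 = (61^2)^2 ≡ 39^2 = 1521 ≡ 206 (mod 263)
61^8 = (61^4)^2 ≡ 206^2 = 42436 ≡ 93 (mod 263)
61^16 = (61^8)^2 ≡ 93^2 = 8649 ≡ 233 (mod 263)
So s = 233; s⁻¹ ≡ 149 (mod 263).
m = c₂ · s⁻¹ mod 263 = 256 · 149 mod 263 = 9.

9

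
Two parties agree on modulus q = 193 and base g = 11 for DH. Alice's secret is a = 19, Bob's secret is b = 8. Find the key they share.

9

Bob sends B = g^b mod q = 11^8 mod 193.
11^1 ≡ 11 (mod 193)
11^2 = (11^1)^2 ≡ 11^2 = 121 ≡ 121 (mod 193)
11^4 = (11^2)^2 ≡ 121^2 = 14641 ≡ 166 (mod 193)
11^8 = (11^4)^2 ≡ 166^2 = 27556 ≡ 150 (mod 193)
So B = 150. Alice then computes K = B^a mod q = 150^19 mod 193.
150^1 ≡ 150 (mod 193)
150^2 = (150^1)^2 ≡ 150^2 = 22500 ≡ 112 (mod 193)
150^4 = (150^2)^2 ≡ 112^2 = 12544 ≡ 192 (mod 193)
150^8 = (150^4)^2 ≡ 192^2 = 36864 ≡ 1 (mod 193)
150^16 = (150^8)^2 ≡ 1^2 = 1 ≡ 1 (mod 193)
150^19 = 150^16 · 150^2 · 150^1 ≡ 1 · 112 · 150 ≡ 9 (mod 193).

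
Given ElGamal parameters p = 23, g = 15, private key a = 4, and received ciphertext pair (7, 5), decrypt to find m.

Shared mask s = c₁^a mod p = 7^4 mod 23.
7^1 ≡ 7 (mod 23)
7^2 = (7^1)^2 ≡ 7^2 = 49 ≡ 3 (mod 23)
7^4 = (7^2)^2 ≡ 3^2 = 9 ≡ 9 (mod 23)
So s = 9; s⁻¹ ≡ 18 (mod 23).
m = c₂ · s⁻¹ mod 23 = 5 · 18 mod 23 = 21.

21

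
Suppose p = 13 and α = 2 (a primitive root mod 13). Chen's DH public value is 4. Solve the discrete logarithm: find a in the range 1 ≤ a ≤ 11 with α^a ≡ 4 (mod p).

2

Try successive powers of 2 modulo 13:
2^1 ≡ 2
2^2 ≡ 4
Found: a = 2.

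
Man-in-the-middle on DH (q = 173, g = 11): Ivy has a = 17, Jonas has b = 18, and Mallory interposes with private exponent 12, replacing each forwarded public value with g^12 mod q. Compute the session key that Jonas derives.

158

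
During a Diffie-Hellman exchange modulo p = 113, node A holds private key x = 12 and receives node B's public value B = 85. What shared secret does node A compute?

Shared key K = 85^12 mod 113.
85^1 ≡ 85 (mod 113)
85^2 = (85^1)^2 ≡ 85^2 = 7225 ≡ 106 (mod 113)
85^4 = (85^2)^2 ≡ 106^2 = 11236 ≡ 49 (mod 113)
85^8 = (85^4)^2 ≡ 49^2 = 2401 ≡ 28 (mod 113)
85^12 = 85^8 · 85^4 ≡ 28 · 49 ≡ 16 (mod 113).

16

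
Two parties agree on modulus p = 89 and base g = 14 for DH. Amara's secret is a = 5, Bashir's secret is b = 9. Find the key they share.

Bashir sends B = g^b mod p = 14^9 mod 89.
14^1 ≡ 14 (mod 89)
14^2 = (14^1)^2 ≡ 14^2 = 196 ≡ 18 (mod 89)
14^4 = (14^2)^2 ≡ 18^2 = 324 ≡ 57 (mod 89)
14^8 = (14^4)^2 ≡ 57^2 = 3249 ≡ 45 (mod 89)
14^9 = 14^8 · 14^1 ≡ 45 · 14 ≡ 7 (mod 89).
So B = 7. Amara then computes K = B^a mod p = 7^5 mod 89.
7^1 ≡ 7 (mod 89)
7^2 = (7^1)^2 ≡ 7^2 = 49 ≡ 49 (mod 89)
7^4 = (7^2)^2 ≡ 49^2 = 2401 ≡ 87 (mod 89)
7^5 = 7^4 · 7^1 ≡ 87 · 7 ≡ 75 (mod 89).

75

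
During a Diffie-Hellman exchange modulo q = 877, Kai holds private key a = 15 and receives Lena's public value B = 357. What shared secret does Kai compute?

518

Shared key K = 357^15 mod 877.
357^1 ≡ 357 (mod 877)
357^2 = (357^1)^2 ≡ 357^2 = 127449 ≡ 284 (mod 877)
357^4 = (357^2)^2 ≡ 284^2 = 80656 ≡ 849 (mod 877)
357^8 = (357^4)^2 ≡ 849^2 = 720801 ≡ 784 (mod 877)
357^15 = 357^8 · 357^4 · 357^2 · 357^1 ≡ 784 · 849 · 284 · 357 ≡ 518 (mod 877).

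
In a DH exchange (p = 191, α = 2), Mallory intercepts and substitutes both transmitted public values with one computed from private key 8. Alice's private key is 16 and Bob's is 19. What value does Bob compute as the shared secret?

39

Bob receives Mallory's public value M = 2^8 mod 191 instead of the honest one.
2^1 ≡ 2 (mod 191)
2^2 = (2^1)^2 ≡ 2^2 = 4 ≡ 4 (mod 191)
2^4 = (2^2)^2 ≡ 4^2 = 16 ≡ 16 (mod 191)
2^8 = (2^4)^2 ≡ 16^2 = 256 ≡ 65 (mod 191)
So M = 65. Bob computes K = M^19 mod 191.
65^1 ≡ 65 (mod 191)
65^2 = (65^1)^2 ≡ 65^2 = 4225 ≡ 23 (mod 191)
65^4 = (65^2)^2 ≡ 23^2 = 529 ≡ 147 (mod 191)
65^8 = (65^4)^2 ≡ 147^2 = 21609 ≡ 26 (mod 191)
65^16 = (65^8)^2 ≡ 26^2 = 676 ≡ 103 (mod 191)
65^19 = 65^16 · 65^2 · 65^1 ≡ 103 · 23 · 65 ≡ 39 (mod 191).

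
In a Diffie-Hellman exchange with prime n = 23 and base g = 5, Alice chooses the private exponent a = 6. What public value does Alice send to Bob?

8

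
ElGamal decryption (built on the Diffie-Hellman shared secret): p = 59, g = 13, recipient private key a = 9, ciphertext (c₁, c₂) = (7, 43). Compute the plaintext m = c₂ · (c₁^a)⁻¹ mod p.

Shared mask s = c₁^a mod p = 7^9 mod 59.
7^1 ≡ 7 (mod 59)
7^2 = (7^1)^2 ≡ 7^2 = 49 ≡ 49 (mod 59)
7^4 = (7^2)^2 ≡ 49^2 = 2401 ≡ 41 (mod 59)
7^8 = (7^4)^2 ≡ 41^2 = 1681 ≡ 29 (mod 59)
7^9 = 7^8 · 7^1 ≡ 29 · 7 ≡ 26 (mod 59).
So s = 26; s⁻¹ ≡ 25 (mod 59).
m = c₂ · s⁻¹ mod 59 = 43 · 25 mod 59 = 13.

13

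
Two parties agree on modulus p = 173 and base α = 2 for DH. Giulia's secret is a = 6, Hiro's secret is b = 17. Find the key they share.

Giulia sends A = α^a mod p = 2^6 mod 173.
2^1 ≡ 2 (mod 173)
2^2 = (2^1)^2 ≡ 2^2 = 4 ≡ 4 (mod 173)
2^4 = (2^2)^2 ≡ 4^2 = 16 ≡ 16 (mod 173)
2^6 = 2^4 · 2^2 ≡ 16 · 4 ≡ 64 (mod 173).
So A = 64. Hiro then computes K = A^b mod p = 64^17 mod 173.
64^1 ≡ 64 (mod 173)
64^2 = (64^1)^2 ≡ 64^2 = 4096 ≡ 117 (mod 173)
64^4 = (64^2)^2 ≡ 117^2 = 13689 ≡ 22 (mod 173)
64^8 = (64^4)^2 ≡ 22^2 = 484 ≡ 138 (mod 173)
64^16 = (64^8)^2 ≡ 138^2 = 19044 ≡ 14 (mod 173)
64^17 = 64^16 · 64^1 ≡ 14 · 64 ≡ 31 (mod 173).

31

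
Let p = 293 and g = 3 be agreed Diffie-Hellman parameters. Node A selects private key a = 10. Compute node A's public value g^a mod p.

Public value = 3^10 mod 293.
3^1 ≡ 3 (mod 293)
3^2 = (3^1)^2 ≡ 3^2 = 9 ≡ 9 (mod 293)
3^4 = (3^2)^2 ≡ 9^2 = 81 ≡ 81 (mod 293)
3^8 = (3^4)^2 ≡ 81^2 = 6561 ≡ 115 (mod 293)
3^10 = 3^8 · 3^2 ≡ 115 · 9 ≡ 156 (mod 293).

156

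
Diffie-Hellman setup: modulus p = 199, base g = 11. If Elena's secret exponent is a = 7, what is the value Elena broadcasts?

Public value = 11^7 mod 199.
11^1 ≡ 11 (mod 199)
11^2 = (11^1)^2 ≡ 11^2 = 121 ≡ 121 (mod 199)
11^4 = (11^2)^2 ≡ 121^2 = 14641 ≡ 114 (mod 199)
11^7 = 11^4 · 11^2 · 11^1 ≡ 114 · 121 · 11 ≡ 96 (mod 199).

96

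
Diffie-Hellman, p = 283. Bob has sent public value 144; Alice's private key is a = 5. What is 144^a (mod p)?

248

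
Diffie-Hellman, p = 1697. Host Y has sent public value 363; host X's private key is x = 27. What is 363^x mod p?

Shared key K = 363^27 mod 1697.
363^1 ≡ 363 (mod 1697)
363^2 = (363^1)^2 ≡ 363^2 = 131769 ≡ 1100 (mod 1697)
363^4 = (363^2)^2 ≡ 1100^2 = 1210000 ≡ 39 (mod 1697)
363^8 = (363^4)^2 ≡ 39^2 = 1521 ≡ 1521 (mod 1697)
363^16 = (363^8)^2 ≡ 1521^2 = 2313441 ≡ 430 (mod 1697)
363^27 = 363^16 · 363^8 · 363^2 · 363^1 ≡ 430 · 1521 · 1100 · 363 ≡ 1434 (mod 1697).

1434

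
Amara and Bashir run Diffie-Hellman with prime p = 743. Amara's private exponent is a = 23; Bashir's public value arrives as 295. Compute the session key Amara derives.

212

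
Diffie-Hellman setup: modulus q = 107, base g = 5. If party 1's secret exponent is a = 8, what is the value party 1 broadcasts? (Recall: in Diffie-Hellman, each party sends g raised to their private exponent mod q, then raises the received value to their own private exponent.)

Public value = 5^8 (mod 107).
5^1 ≡ 5 (mod 107)
5^2 = (5^1)^2 ≡ 5^2 = 25 ≡ 25 (mod 107)
5^4 = (5^2)^2 ≡ 25^2 = 625 ≡ 90 (mod 107)
5^8 = (5^4)^2 ≡ 90^2 = 8100 ≡ 75 (mod 107)

75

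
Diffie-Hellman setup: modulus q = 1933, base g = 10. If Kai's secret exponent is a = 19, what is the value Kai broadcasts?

Public value = 10^19 mod 1933.
10^1 ≡ 10 (mod 1933)
10^2 = (10^1)^2 ≡ 10^2 = 100 ≡ 100 (mod 1933)
10^4 = (10^2)^2 ≡ 100^2 = 10000 ≡ 335 (mod 1933)
10^8 = (10^4)^2 ≡ 335^2 = 112225 ≡ 111 (mod 1933)
10^16 = (10^8)^2 ≡ 111^2 = 12321 ≡ 723 (mod 1933)
10^19 = 10^16 · 10^2 · 10^1 ≡ 723 · 100 · 10 ≡ 58 (mod 1933).

58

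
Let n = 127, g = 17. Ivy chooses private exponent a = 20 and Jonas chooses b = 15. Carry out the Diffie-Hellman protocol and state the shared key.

Jonas sends B = g^b mod n = 17^15 mod 127.
17^1 ≡ 17 (mod 127)
17^2 = (17^1)^2 ≡ 17^2 = 289 ≡ 35 (mod 127)
17^4 = (17^2)^2 ≡ 35^2 = 1225 ≡ 82 (mod 127)
17^8 = (17^4)^2 ≡ 82^2 = 6724 ≡ 120 (mod 127)
17^15 = 17^8 · 17^4 · 17^2 · 17^1 ≡ 120 · 82 · 35 · 17 ≡ 100 (mod 127).
So B = 100. Ivy then computes K = B^a mod n = 100^20 mod 127.
100^1 ≡ 100 (mod 127)
100^2 = (100^1)^2 ≡ 100^2 = 10000 ≡ 94 (mod 127)
100^4 = (100^2)^2 ≡ 94^2 = 8836 ≡ 73 (mod 127)
100^8 = (100^4)^2 ≡ 73^2 = 5329 ≡ 122 (mod 127)
100^16 = (100^8)^2 ≡ 122^2 = 14884 ≡ 25 (mod 127)
100^20 = 100^16 · 100^4 ≡ 25 · 73 ≡ 47 (mod 127).

47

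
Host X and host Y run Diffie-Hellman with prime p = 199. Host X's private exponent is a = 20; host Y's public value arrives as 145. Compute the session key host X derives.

Shared key K = 145^20 mod 199.
145^1 ≡ 145 (mod 199)
145^2 = (145^1)^2 ≡ 145^2 = 21025 ≡ 130 (mod 199)
145^4 = (145^2)^2 ≡ 130^2 = 16900 ≡ 184 (mod 199)
145^8 = (145^4)^2 ≡ 184^2 = 33856 ≡ 26 (mod 199)
145^16 = (145^8)^2 ≡ 26^2 = 676 ≡ 79 (mod 199)
145^20 = 145^16 · 145^4 ≡ 79 · 184 ≡ 9 (mod 199).

9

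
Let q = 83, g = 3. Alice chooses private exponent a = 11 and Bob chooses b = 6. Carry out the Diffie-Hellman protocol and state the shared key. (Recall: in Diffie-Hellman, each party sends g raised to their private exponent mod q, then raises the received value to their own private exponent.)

26

Bob sends B = g^b mod q = 3^6 mod 83.
3^1 ≡ 3 (mod 83)
3^2 = (3^1)^2 ≡ 3^2 = 9 ≡ 9 (mod 83)
3^4 = (3^2)^2 ≡ 9^2 = 81 ≡ 81 (mod 83)
3^6 = 3^4 · 3^2 ≡ 81 · 9 ≡ 65 (mod 83).
So B = 65. Alice then computes K = B^a mod q = 65^11 mod 83.
65^1 ≡ 65 (mod 83)
65^2 = (65^1)^2 ≡ 65^2 = 4225 ≡ 75 (mod 83)
65^4 = (65^2)^2 ≡ 75^2 = 5625 ≡ 64 (mod 83)
65^8 = (65^4)^2 ≡ 64^2 = 4096 ≡ 29 (mod 83)
65^11 = 65^8 · 65^2 · 65^1 ≡ 29 · 75 · 65 ≡ 26 (mod 83).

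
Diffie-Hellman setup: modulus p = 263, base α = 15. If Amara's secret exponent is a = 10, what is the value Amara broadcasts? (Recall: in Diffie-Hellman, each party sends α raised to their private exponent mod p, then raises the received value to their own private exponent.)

Public value = 15^10 (mod 263).
15^1 ≡ 15 (mod 263)
15^2 = (15^1)^2 ≡ 15^2 = 225 ≡ 225 (mod 263)
15^4 = (15^2)^2 ≡ 225^2 = 50625 ≡ 129 (mod 263)
15^8 = (15^4)^2 ≡ 129^2 = 16641 ≡ 72 (mod 263)
15^10 = 15^8 · 15^2 ≡ 72 · 225 ≡ 157 (mod 263).

157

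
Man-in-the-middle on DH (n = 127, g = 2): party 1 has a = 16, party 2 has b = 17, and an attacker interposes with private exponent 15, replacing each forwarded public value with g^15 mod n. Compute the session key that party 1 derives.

Party 1 receives an attacker's public value M = 2^15 mod 127 instead of the honest one.
2^1 ≡ 2 (mod 127)
2^2 = (2^1)^2 ≡ 2^2 = 4 ≡ 4 (mod 127)
2^4 = (2^2)^2 ≡ 4^2 = 16 ≡ 16 (mod 127)
2^8 = (2^4)^2 ≡ 16^2 = 256 ≡ 2 (mod 127)
2^15 = 2^8 · 2^4 · 2^2 · 2^1 ≡ 2 · 16 · 4 · 2 ≡ 2 (mod 127).
So M = 2. Party 1 computes K = M^16 mod 127.
2^1 ≡ 2 (mod 127)
2^2 = (2^1)^2 ≡ 2^2 = 4 ≡ 4 (mod 127)
2^4 = (2^2)^2 ≡ 4^2 = 16 ≡ 16 (mod 127)
2^8 = (2^4)^2 ≡ 16^2 = 256 ≡ 2 (mod 127)
2^16 = (2^8)^2 ≡ 2^2 = 4 ≡ 4 (mod 127)

4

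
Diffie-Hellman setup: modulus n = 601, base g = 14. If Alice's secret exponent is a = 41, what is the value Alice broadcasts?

292

Public value = 14^41 (mod 601).
14^1 ≡ 14 (mod 601)
14^2 = (14^1)^2 ≡ 14^2 = 196 ≡ 196 (mod 601)
14^4 = (14^2)^2 ≡ 196^2 = 38416 ≡ 553 (mod 601)
14^8 = (14^4)^2 ≡ 553^2 = 305809 ≡ 501 (mod 601)
14^16 = (14^8)^2 ≡ 501^2 = 251001 ≡ 384 (mod 601)
14^32 = (14^16)^2 ≡ 384^2 = 147456 ≡ 211 (mod 601)
14^41 = 14^32 · 14^8 · 14^1 ≡ 211 · 501 · 14 ≡ 292 (mod 601).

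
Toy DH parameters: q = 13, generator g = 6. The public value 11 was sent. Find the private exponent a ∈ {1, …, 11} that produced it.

11

Try successive powers of 6 modulo 13:
6^1 ≡ 6
6^2 ≡ 10
6^3 ≡ 8
6^4 ≡ 9
6^5 ≡ 2
6^6 ≡ 12
6^7 ≡ 7
6^8 ≡ 3
6^9 ≡ 5
6^10 ≡ 4
6^11 ≡ 11
Found: a = 11.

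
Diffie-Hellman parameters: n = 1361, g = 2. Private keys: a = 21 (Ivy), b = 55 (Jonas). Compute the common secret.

Ivy sends A = g^a mod n = 2^21 mod 1361.
2^1 ≡ 2 (mod 1361)
2^2 = (2^1)^2 ≡ 2^2 = 4 ≡ 4 (mod 1361)
2^4 = (2^2)^2 ≡ 4^2 = 16 ≡ 16 (mod 1361)
2^8 = (2^4)^2 ≡ 16^2 = 256 ≡ 256 (mod 1361)
2^16 = (2^8)^2 ≡ 256^2 = 65536 ≡ 208 (mod 1361)
2^21 = 2^16 · 2^4 · 2^1 ≡ 208 · 16 · 2 ≡ 1212 (mod 1361).
So A = 1212. Jonas then computes K = A^b mod n = 1212^55 mod 1361.
1212^1 ≡ 1212 (mod 1361)
1212^2 = (1212^1)^2 ≡ 1212^2 = 1468944 ≡ 425 (mod 1361)
1212^4 = (1212^2)^2 ≡ 425^2 = 180625 ≡ 973 (mod 1361)
1212^8 = (1212^4)^2 ≡ 973^2 = 946729 ≡ 834 (mod 1361)
1212^16 = (1212^8)^2 ≡ 834^2 = 695556 ≡ 85 (mod 1361)
1212^32 = (1212^16)^2 ≡ 85^2 = 7225 ≡ 420 (mod 1361)
1212^55 = 1212^32 · 1212^16 · 1212^4 · 1212^2 · 1212^1 ≡ 420 · 85 · 973 · 425 · 1212 ≡ 526 (mod 1361).

526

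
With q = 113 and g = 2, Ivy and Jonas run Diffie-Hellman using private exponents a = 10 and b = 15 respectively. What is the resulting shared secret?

Jonas sends B = g^b mod q = 2^15 mod 113.
2^1 ≡ 2 (mod 113)
2^2 = (2^1)^2 ≡ 2^2 = 4 ≡ 4 (mod 113)
2^4 = (2^2)^2 ≡ 4^2 = 16 ≡ 16 (mod 113)
2^8 = (2^4)^2 ≡ 16^2 = 256 ≡ 30 (mod 113)
2^15 = 2^8 · 2^4 · 2^2 · 2^1 ≡ 30 · 16 · 4 · 2 ≡ 111 (mod 113).
So B = 111. Ivy then computes K = B^a mod q = 111^10 mod 113.
111^1 ≡ 111 (mod 113)
111^2 = (111^1)^2 ≡ 111^2 = 12321 ≡ 4 (mod 113)
111^4 = (111^2)^2 ≡ 4^2 = 16 ≡ 16 (mod 113)
111^8 = (111^4)^2 ≡ 16^2 = 256 ≡ 30 (mod 113)
111^10 = 111^8 · 111^2 ≡ 30 · 4 ≡ 7 (mod 113).

7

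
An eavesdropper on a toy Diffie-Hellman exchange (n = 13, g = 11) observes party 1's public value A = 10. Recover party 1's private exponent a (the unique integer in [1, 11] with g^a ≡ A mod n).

10

Try successive powers of 11 modulo 13:
11^1 ≡ 11
11^2 ≡ 4
11^3 ≡ 5
11^4 ≡ 3
11^5 ≡ 7
11^6 ≡ 12
11^7 ≡ 2
11^8 ≡ 9
11^9 ≡ 8
11^10 ≡ 10
Found: a = 10.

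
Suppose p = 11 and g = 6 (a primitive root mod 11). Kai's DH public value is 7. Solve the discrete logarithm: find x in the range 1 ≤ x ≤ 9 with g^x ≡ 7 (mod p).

3

Try successive powers of 6 modulo 11:
6^1 ≡ 6
6^2 ≡ 3
6^3 ≡ 7
Found: x = 3.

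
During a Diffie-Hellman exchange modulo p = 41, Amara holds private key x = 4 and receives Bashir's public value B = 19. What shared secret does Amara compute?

23

Shared key K = 19^4 mod 41.
19^1 ≡ 19 (mod 41)
19^2 = (19^1)^2 ≡ 19^2 = 361 ≡ 33 (mod 41)
19^4 = (19^2)^2 ≡ 33^2 = 1089 ≡ 23 (mod 41)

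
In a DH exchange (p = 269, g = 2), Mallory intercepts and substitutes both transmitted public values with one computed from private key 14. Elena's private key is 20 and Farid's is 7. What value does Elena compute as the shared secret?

Elena receives Mallory's public value M = 2^14 mod 269 instead of the honest one.
2^1 ≡ 2 (mod 269)
2^2 = (2^1)^2 ≡ 2^2 = 4 ≡ 4 (mod 269)
2^4 = (2^2)^2 ≡ 4^2 = 16 ≡ 16 (mod 269)
2^8 = (2^4)^2 ≡ 16^2 = 256 ≡ 256 (mod 269)
2^14 = 2^8 · 2^4 · 2^2 ≡ 256 · 16 · 4 ≡ 244 (mod 269).
So M = 244. Elena computes K = M^20 mod 269.
244^1 ≡ 244 (mod 269)
244^2 = (244^1)^2 ≡ 244^2 = 59536 ≡ 87 (mod 269)
244^4 = (244^2)^2 ≡ 87^2 = 7569 ≡ 37 (mod 269)
244^8 = (244^4)^2 ≡ 37^2 = 1369 ≡ 24 (mod 269)
244^16 = (244^8)^2 ≡ 24^2 = 576 ≡ 38 (mod 269)
244^20 = 244^16 · 244^4 ≡ 38 · 37 ≡ 61 (mod 269).

61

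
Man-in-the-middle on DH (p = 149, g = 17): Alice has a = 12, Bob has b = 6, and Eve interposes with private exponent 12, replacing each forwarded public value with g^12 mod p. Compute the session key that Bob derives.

33

Bob receives Eve's public value M = 17^12 mod 149 instead of the honest one.
17^1 ≡ 17 (mod 149)
17^2 = (17^1)^2 ≡ 17^2 = 289 ≡ 140 (mod 149)
17^4 = (17^2)^2 ≡ 140^2 = 19600 ≡ 81 (mod 149)
17^8 = (17^4)^2 ≡ 81^2 = 6561 ≡ 5 (mod 149)
17^12 = 17^8 · 17^4 ≡ 5 · 81 ≡ 107 (mod 149).
So M = 107. Bob computes K = M^6 mod 149.
107^1 ≡ 107 (mod 149)
107^2 = (107^1)^2 ≡ 107^2 = 11449 ≡ 125 (mod 149)
107^4 = (107^2)^2 ≡ 125^2 = 15625 ≡ 129 (mod 149)
107^6 = 107^4 · 107^2 ≡ 129 · 125 ≡ 33 (mod 149).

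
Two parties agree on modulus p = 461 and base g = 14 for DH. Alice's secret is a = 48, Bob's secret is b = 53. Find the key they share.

Bob sends B = g^b mod p = 14^53 mod 461.
14^1 ≡ 14 (mod 461)
14^2 = (14^1)^2 ≡ 14^2 = 196 ≡ 196 (mod 461)
14^4 = (14^2)^2 ≡ 196^2 = 38416 ≡ 153 (mod 461)
14^8 = (14^4)^2 ≡ 153^2 = 23409 ≡ 359 (mod 461)
14^16 = (14^8)^2 ≡ 359^2 = 128881 ≡ 262 (mod 461)
14^32 = (14^16)^2 ≡ 262^2 = 68644 ≡ 416 (mod 461)
14^53 = 14^32 · 14^16 · 14^4 · 14^1 ≡ 416 · 262 · 153 · 14 ≡ 322 (mod 461).
So B = 322. Alice then computes K = B^a mod p = 322^48 mod 461.
322^1 ≡ 322 (mod 461)
322^2 = (322^1)^2 ≡ 322^2 = 103684 ≡ 420 (mod 461)
322^4 = (322^2)^2 ≡ 420^2 = 176400 ≡ 298 (mod 461)
322^8 = (322^4)^2 ≡ 298^2 = 88804 ≡ 292 (mod 461)
322^16 = (322^8)^2 ≡ 292^2 = 85264 ≡ 440 (mod 461)
322^32 = (322^16)^2 ≡ 440^2 = 193600 ≡ 441 (mod 461)
322^48 = 322^32 · 322^16 ≡ 441 · 440 ≡ 420 (mod 461).

420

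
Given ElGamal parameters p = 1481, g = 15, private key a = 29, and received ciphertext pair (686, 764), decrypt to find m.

Shared mask s = c₁^a mod p = 686^29 mod 1481.
686^1 ≡ 686 (mod 1481)
686^2 = (686^1)^2 ≡ 686^2 = 470596 ≡ 1119 (mod 1481)
686^4 = (686^2)^2 ≡ 1119^2 = 1252161 ≡ 716 (mod 1481)
686^8 = (686^4)^2 ≡ 716^2 = 512656 ≡ 230 (mod 1481)
686^16 = (686^8)^2 ≡ 230^2 = 52900 ≡ 1065 (mod 1481)
686^29 = 686^16 · 686^8 · 686^4 · 686^1 ≡ 1065 · 230 · 716 · 686 ≡ 264 (mod 1481).
So s = 264; s⁻¹ ≡ 1251 (mod 1481).
m = c₂ · s⁻¹ mod 1481 = 764 · 1251 mod 1481 = 519.

519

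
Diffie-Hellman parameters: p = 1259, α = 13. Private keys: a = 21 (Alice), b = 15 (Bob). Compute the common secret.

Alice sends A = α^a mod p = 13^21 mod 1259.
13^1 ≡ 13 (mod 1259)
13^2 = (13^1)^2 ≡ 13^2 = 169 ≡ 169 (mod 1259)
13^4 = (13^2)^2 ≡ 169^2 = 28561 ≡ 863 (mod 1259)
13^8 = (13^4)^2 ≡ 863^2 = 744769 ≡ 700 (mod 1259)
13^16 = (13^8)^2 ≡ 700^2 = 490000 ≡ 249 (mod 1259)
13^21 = 13^16 · 13^4 · 13^1 ≡ 249 · 863 · 13 ≡ 1069 (mod 1259).
So A = 1069. Bob then computes K = A^b mod p = 1069^15 mod 1259.
1069^1 ≡ 1069 (mod 1259)
1069^2 = (1069^1)^2 ≡ 1069^2 = 1142761 ≡ 848 (mod 1259)
1069^4 = (1069^2)^2 ≡ 848^2 = 719104 ≡ 215 (mod 1259)
1069^8 = (1069^4)^2 ≡ 215^2 = 46225 ≡ 901 (mod 1259)
1069^15 = 1069^8 · 1069^4 · 1069^2 · 1069^1 ≡ 901 · 215 · 848 · 1069 ≡ 823 (mod 1259).

823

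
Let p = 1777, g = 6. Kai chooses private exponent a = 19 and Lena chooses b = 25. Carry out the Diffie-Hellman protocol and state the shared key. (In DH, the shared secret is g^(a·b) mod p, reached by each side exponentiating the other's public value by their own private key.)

1017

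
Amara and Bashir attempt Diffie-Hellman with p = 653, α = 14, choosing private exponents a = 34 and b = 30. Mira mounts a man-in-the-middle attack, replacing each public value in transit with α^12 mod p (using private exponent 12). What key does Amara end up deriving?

109

Amara receives Mira's public value M = 14^12 mod 653 instead of the honest one.
14^1 ≡ 14 (mod 653)
14^2 = (14^1)^2 ≡ 14^2 = 196 ≡ 196 (mod 653)
14^4 = (14^2)^2 ≡ 196^2 = 38416 ≡ 542 (mod 653)
14^8 = (14^4)^2 ≡ 542^2 = 293764 ≡ 567 (mod 653)
14^12 = 14^8 · 14^4 ≡ 567 · 542 ≡ 404 (mod 653).
So M = 404. Amara computes K = M^34 mod 653.
404^1 ≡ 404 (mod 653)
404^2 = (404^1)^2 ≡ 404^2 = 163216 ≡ 619 (mod 653)
404^4 = (404^2)^2 ≡ 619^2 = 383161 ≡ 503 (mod 653)
404^8 = (404^4)^2 ≡ 503^2 = 253009 ≡ 298 (mod 653)
404^16 = (404^8)^2 ≡ 298^2 = 88804 ≡ 649 (mod 653)
404^32 = (404^16)^2 ≡ 649^2 = 421201 ≡ 16 (mod 653)
404^34 = 404^32 · 404^2 ≡ 16 · 619 ≡ 109 (mod 653).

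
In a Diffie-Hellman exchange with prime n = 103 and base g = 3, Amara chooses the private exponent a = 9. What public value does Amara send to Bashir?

10

Public value = 3^9 mod 103.
3^1 ≡ 3 (mod 103)
3^2 = (3^1)^2 ≡ 3^2 = 9 ≡ 9 (mod 103)
3^4 = (3^2)^2 ≡ 9^2 = 81 ≡ 81 (mod 103)
3^8 = (3^4)^2 ≡ 81^2 = 6561 ≡ 72 (mod 103)
3^9 = 3^8 · 3^1 ≡ 72 · 3 ≡ 10 (mod 103).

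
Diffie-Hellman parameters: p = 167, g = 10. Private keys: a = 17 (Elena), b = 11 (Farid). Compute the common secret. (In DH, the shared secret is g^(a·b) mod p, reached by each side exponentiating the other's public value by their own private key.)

39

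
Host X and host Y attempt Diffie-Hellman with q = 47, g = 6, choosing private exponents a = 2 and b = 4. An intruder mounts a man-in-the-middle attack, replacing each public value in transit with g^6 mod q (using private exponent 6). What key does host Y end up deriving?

Host Y receives an intruder's public value M = 6^6 mod 47 instead of the honest one.
6^1 ≡ 6 (mod 47)
6^2 = (6^1)^2 ≡ 6^2 = 36 ≡ 36 (mod 47)
6^4 = (6^2)^2 ≡ 36^2 = 1296 ≡ 27 (mod 47)
6^6 = 6^4 · 6^2 ≡ 27 · 36 ≡ 32 (mod 47).
So M = 32. Host Y computes K = M^4 mod 47.
32^1 ≡ 32 (mod 47)
32^2 = (32^1)^2 ≡ 32^2 = 1024 ≡ 37 (mod 47)
32^4 = (32^2)^2 ≡ 37^2 = 1369 ≡ 6 (mod 47)

6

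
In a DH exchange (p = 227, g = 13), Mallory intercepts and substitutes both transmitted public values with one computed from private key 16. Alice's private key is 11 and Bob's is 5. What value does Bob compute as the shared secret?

Bob receives Mallory's public value M = 13^16 mod 227 instead of the honest one.
13^1 ≡ 13 (mod 227)
13^2 = (13^1)^2 ≡ 13^2 = 169 ≡ 169 (mod 227)
13^4 = (13^2)^2 ≡ 169^2 = 28561 ≡ 186 (mod 227)
13^8 = (13^4)^2 ≡ 186^2 = 34596 ≡ 92 (mod 227)
13^16 = (13^8)^2 ≡ 92^2 = 8464 ≡ 65 (mod 227)
So M = 65. Bob computes K = M^5 mod 227.
65^1 ≡ 65 (mod 227)
65^2 = (65^1)^2 ≡ 65^2 = 4225 ≡ 139 (mod 227)
65^4 = (65^2)^2 ≡ 139^2 = 19321 ≡ 26 (mod 227)
65^5 = 65^4 · 65^1 ≡ 26 · 65 ≡ 101 (mod 227).

101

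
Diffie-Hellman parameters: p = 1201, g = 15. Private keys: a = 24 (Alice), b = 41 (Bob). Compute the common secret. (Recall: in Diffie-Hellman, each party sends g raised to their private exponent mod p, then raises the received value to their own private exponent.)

1018

Bob sends B = g^b mod p = 15^41 mod 1201.
15^1 ≡ 15 (mod 1201)
15^2 = (15^1)^2 ≡ 15^2 = 225 ≡ 225 (mod 1201)
15^4 = (15^2)^2 ≡ 225^2 = 50625 ≡ 183 (mod 1201)
15^8 = (15^4)^2 ≡ 183^2 = 33489 ≡ 1062 (mod 1201)
15^16 = (15^8)^2 ≡ 1062^2 = 1127844 ≡ 105 (mod 1201)
15^32 = (15^16)^2 ≡ 105^2 = 11025 ≡ 216 (mod 1201)
15^41 = 15^32 · 15^8 · 15^1 ≡ 216 · 1062 · 15 ≡ 15 (mod 1201).
So B = 15. Alice then computes K = B^a mod p = 15^24 mod 1201.
15^1 ≡ 15 (mod 1201)
15^2 = (15^1)^2 ≡ 15^2 = 225 ≡ 225 (mod 1201)
15^4 = (15^2)^2 ≡ 225^2 = 50625 ≡ 183 (mod 1201)
15^8 = (15^4)^2 ≡ 183^2 = 33489 ≡ 1062 (mod 1201)
15^16 = (15^8)^2 ≡ 1062^2 = 1127844 ≡ 105 (mod 1201)
15^24 = 15^16 · 15^8 ≡ 105 · 1062 ≡ 1018 (mod 1201).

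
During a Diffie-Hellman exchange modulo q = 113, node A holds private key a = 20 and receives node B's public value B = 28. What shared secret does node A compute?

Shared key K = 28^20 mod 113.
28^1 ≡ 28 (mod 113)
28^2 = (28^1)^2 ≡ 28^2 = 784 ≡ 106 (mod 113)
28^4 = (28^2)^2 ≡ 106^2 = 11236 ≡ 49 (mod 113)
28^8 = (28^4)^2 ≡ 49^2 = 2401 ≡ 28 (mod 113)
28^16 = (28^8)^2 ≡ 28^2 = 784 ≡ 106 (mod 113)
28^20 = 28^16 · 28^4 ≡ 106 · 49 ≡ 109 (mod 113).

109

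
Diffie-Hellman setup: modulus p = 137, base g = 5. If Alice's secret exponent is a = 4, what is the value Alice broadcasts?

Public value = 5^4 mod 137.
5^1 ≡ 5 (mod 137)
5^2 = (5^1)^2 ≡ 5^2 = 25 ≡ 25 (mod 137)
5^4 = (5^2)^2 ≡ 25^2 = 625 ≡ 77 (mod 137)

77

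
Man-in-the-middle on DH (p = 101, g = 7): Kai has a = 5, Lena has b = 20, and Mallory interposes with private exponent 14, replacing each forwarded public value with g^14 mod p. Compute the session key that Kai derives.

Kai receives Mallory's public value M = 7^14 mod 101 instead of the honest one.
7^1 ≡ 7 (mod 101)
7^2 = (7^1)^2 ≡ 7^2 = 49 ≡ 49 (mod 101)
7^4 = (7^2)^2 ≡ 49^2 = 2401 ≡ 78 (mod 101)
7^8 = (7^4)^2 ≡ 78^2 = 6084 ≡ 24 (mod 101)
7^14 = 7^8 · 7^4 · 7^2 ≡ 24 · 78 · 49 ≡ 20 (mod 101).
So M = 20. Kai computes K = M^5 mod 101.
20^1 ≡ 20 (mod 101)
20^2 = (20^1)^2 ≡ 20^2 = 400 ≡ 97 (mod 101)
20^4 = (20^2)^2 ≡ 97^2 = 9409 ≡ 16 (mod 101)
20^5 = 20^4 · 20^1 ≡ 16 · 20 ≡ 17 (mod 101).

17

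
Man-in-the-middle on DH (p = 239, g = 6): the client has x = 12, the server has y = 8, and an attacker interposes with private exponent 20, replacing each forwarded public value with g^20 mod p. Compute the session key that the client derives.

The client receives an attacker's public value M = 6^20 mod 239 instead of the honest one.
6^1 ≡ 6 (mod 239)
6^2 = (6^1)^2 ≡ 6^2 = 36 ≡ 36 (mod 239)
6^4 = (6^2)^2 ≡ 36^2 = 1296 ≡ 101 (mod 239)
6^8 = (6^4)^2 ≡ 101^2 = 10201 ≡ 163 (mod 239)
6^16 = (6^8)^2 ≡ 163^2 = 26569 ≡ 40 (mod 239)
6^20 = 6^16 · 6^4 ≡ 40 · 101 ≡ 216 (mod 239).
So M = 216. The client computes K = M^12 mod 239.
216^1 ≡ 216 (mod 239)
216^2 = (216^1)^2 ≡ 216^2 = 46656 ≡ 51 (mod 239)
216^4 = (216^2)^2 ≡ 51^2 = 2601 ≡ 211 (mod 239)
216^8 = (216^4)^2 ≡ 211^2 = 44521 ≡ 67 (mod 239)
216^12 = 216^8 · 216^4 ≡ 67 · 211 ≡ 36 (mod 239).

36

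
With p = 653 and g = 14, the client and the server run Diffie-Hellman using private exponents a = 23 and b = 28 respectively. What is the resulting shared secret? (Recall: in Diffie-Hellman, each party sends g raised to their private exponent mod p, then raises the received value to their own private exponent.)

205

The client sends A = g^a mod p = 14^23 mod 653.
14^1 ≡ 14 (mod 653)
14^2 = (14^1)^2 ≡ 14^2 = 196 ≡ 196 (mod 653)
14^4 = (14^2)^2 ≡ 196^2 = 38416 ≡ 542 (mod 653)
14^8 = (14^4)^2 ≡ 542^2 = 293764 ≡ 567 (mod 653)
14^16 = (14^8)^2 ≡ 567^2 = 321489 ≡ 213 (mod 653)
14^23 = 14^16 · 14^4 · 14^2 · 14^1 ≡ 213 · 542 · 196 · 14 ≡ 464 (mod 653).
So A = 464. The server then computes K = A^b mod p = 464^28 mod 653.
464^1 ≡ 464 (mod 653)
464^2 = (464^1)^2 ≡ 464^2 = 215296 ≡ 459 (mod 653)
464^4 = (464^2)^2 ≡ 459^2 = 210681 ≡ 415 (mod 653)
464^8 = (464^4)^2 ≡ 415^2 = 172225 ≡ 486 (mod 653)
464^16 = (464^8)^2 ≡ 486^2 = 236196 ≡ 463 (mod 653)
464^28 = 464^16 · 464^8 · 464^4 ≡ 463 · 486 · 415 ≡ 205 (mod 653).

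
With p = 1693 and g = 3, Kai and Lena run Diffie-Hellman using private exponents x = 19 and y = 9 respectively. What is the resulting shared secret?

314

Kai sends A = g^x mod p = 3^19 mod 1693.
3^1 ≡ 3 (mod 1693)
3^2 = (3^1)^2 ≡ 3^2 = 9 ≡ 9 (mod 1693)
3^4 = (3^2)^2 ≡ 9^2 = 81 ≡ 81 (mod 1693)
3^8 = (3^4)^2 ≡ 81^2 = 6561 ≡ 1482 (mod 1693)
3^16 = (3^8)^2 ≡ 1482^2 = 2196324 ≡ 503 (mod 1693)
3^19 = 3^16 · 3^2 · 3^1 ≡ 503 · 9 · 3 ≡ 37 (mod 1693).
So A = 37. Lena then computes K = A^y mod p = 37^9 mod 1693.
37^1 ≡ 37 (mod 1693)
37^2 = (37^1)^2 ≡ 37^2 = 1369 ≡ 1369 (mod 1693)
37^4 = (37^2)^2 ≡ 1369^2 = 1874161 ≡ 10 (mod 1693)
37^8 = (37^4)^2 ≡ 10^2 = 100 ≡ 100 (mod 1693)
37^9 = 37^8 · 37^1 ≡ 100 · 37 ≡ 314 (mod 1693).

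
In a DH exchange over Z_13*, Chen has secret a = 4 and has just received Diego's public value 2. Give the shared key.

Shared key K = 2^4 mod 13.
2^1 ≡ 2 (mod 13)
2^2 = (2^1)^2 ≡ 2^2 = 4 ≡ 4 (mod 13)
2^4 = (2^2)^2 ≡ 4^2 = 16 ≡ 3 (mod 13)

3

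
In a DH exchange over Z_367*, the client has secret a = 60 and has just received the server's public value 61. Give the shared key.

137

Shared key K = 61^60 mod 367.
61^1 ≡ 61 (mod 367)
61^2 = (61^1)^2 ≡ 61^2 = 3721 ≡ 51 (mod 367)
61^4 = (61^2)^2 ≡ 51^2 = 2601 ≡ 32 (mod 367)
61^8 = (61^4)^2 ≡ 32^2 = 1024 ≡ 290 (mod 367)
61^16 = (61^8)^2 ≡ 290^2 = 84100 ≡ 57 (mod 367)
61^32 = (61^16)^2 ≡ 57^2 = 3249 ≡ 313 (mod 367)
61^60 = 61^32 · 61^16 · 61^8 · 61^4 ≡ 313 · 57 · 290 · 32 ≡ 137 (mod 367).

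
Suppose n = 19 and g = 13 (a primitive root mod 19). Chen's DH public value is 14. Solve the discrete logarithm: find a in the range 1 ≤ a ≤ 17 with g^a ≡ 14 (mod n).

Try successive powers of 13 modulo 19:
13^1 ≡ 13
13^2 ≡ 17
13^3 ≡ 12
13^4 ≡ 4
13^5 ≡ 14
Found: a = 5.

5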